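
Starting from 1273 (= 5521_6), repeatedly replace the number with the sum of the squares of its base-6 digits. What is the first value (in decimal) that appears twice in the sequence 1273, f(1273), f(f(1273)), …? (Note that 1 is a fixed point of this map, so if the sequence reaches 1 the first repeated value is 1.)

26

1273 = (5,5,2,1)_6 → 5² + 5² + 2² + 1² = 55
55 = (1,3,1)_6 → 1² + 3² + 1² = 11
11 = (1,5)_6 → 1² + 5² = 26
26 = (4,2)_6 → 4² + 2² = 20
20 = (3,2)_6 → 3² + 2² = 13
13 = (2,1)_6 → 2² + 1² = 5
5 = (5)_6 → 5² = 25
25 = (4,1)_6 → 4² + 1² = 17
17 = (2,5)_6 → 2² + 5² = 29
29 = (4,5)_6 → 4² + 5² = 41
41 = (1,0,5)_6 → 1² + 0² + 5² = 26  — 26 already appeared earlier.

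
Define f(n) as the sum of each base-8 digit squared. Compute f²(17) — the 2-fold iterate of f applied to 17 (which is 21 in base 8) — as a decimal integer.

17 = (2,1)_8 → 2² + 1² = 4 + 1 = 5
5 = (5)_8 → 5² = 25

25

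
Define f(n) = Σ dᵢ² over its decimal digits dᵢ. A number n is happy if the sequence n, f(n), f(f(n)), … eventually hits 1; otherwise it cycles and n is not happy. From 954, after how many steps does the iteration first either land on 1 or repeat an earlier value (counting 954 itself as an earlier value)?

954 → 122
122 → 9
9 → 81
81 → 65
65 → 61
61 → 37
37 → 58
58 → 89
89 → 145
145 → 42
42 → 20
20 → 4
4 → 16
16 → 37  — 37 repeats.
That took 14 steps.

14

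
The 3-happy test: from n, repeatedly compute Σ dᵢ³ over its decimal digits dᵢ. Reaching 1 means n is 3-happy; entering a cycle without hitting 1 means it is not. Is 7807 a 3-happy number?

3-happy

7807 → 7³ + 8³ + 0³ + 7³ = 343 + 512 + 0 + 343 = 1198
1198 → 1³ + 1³ + 9³ + 8³ = 1 + 1 + 729 + 512 = 1243
1243 → 1³ + 2³ + 4³ + 3³ = 1 + 8 + 64 + 27 = 100
100 → 1³ + 0³ + 0³ = 1 + 0 + 0 = 1  — reached 1.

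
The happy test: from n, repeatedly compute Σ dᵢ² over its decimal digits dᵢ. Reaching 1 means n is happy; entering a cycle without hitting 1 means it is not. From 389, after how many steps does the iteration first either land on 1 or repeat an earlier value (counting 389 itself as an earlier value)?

389 → 3² + 8² + 9² = 154
154 → 1² + 5² + 4² = 42
42 → 4² + 2² = 20
20 → 2² + 0² = 4
4 → 4² = 16
16 → 1² + 6² = 37
37 → 3² + 7² = 58
58 → 5² + 8² = 89
89 → 8² + 9² = 145
145 → 1² + 4² + 5² = 42  — 42 repeats.
That took 10 steps.

10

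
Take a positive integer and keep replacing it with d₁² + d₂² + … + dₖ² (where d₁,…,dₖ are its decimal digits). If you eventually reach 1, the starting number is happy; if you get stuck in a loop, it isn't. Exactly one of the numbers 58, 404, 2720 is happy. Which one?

58: 58 → 89 → 145 → 42 → 20 → 4 → 16 → 37 → 58  — repeats 58 (not happy)
404: 404 → 32 → 13 → 10 → 1  — reaches 1 (happy)
2720: 2720 → 57 → 74 → 65 → 61 → 37 → 58 → 89 → 145 → 42 → 20 → 4 → 16 → 37  — repeats 37 (not happy)

404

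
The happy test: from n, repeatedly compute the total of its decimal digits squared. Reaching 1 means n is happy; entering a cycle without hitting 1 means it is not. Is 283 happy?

283 → 2² + 8² + 3² = 4 + 64 + 9 = 77
77 → 7² + 7² = 49 + 49 = 98
98 → 9² + 8² = 81 + 64 = 145
145 → 1² + 4² + 5² = 1 + 16 + 25 = 42
42 → 4² + 2² = 16 + 4 = 20
20 → 2² + 0² = 4 + 0 = 4
4 → 4² = 16
16 → 1² + 6² = 1 + 36 = 37
37 → 3² + 7² = 9 + 49 = 58
58 → 5² + 8² = 25 + 64 = 89
89 → 8² + 9² = 64 + 81 = 145  — 145 already seen; the sequence cycles without reaching 1.

not happy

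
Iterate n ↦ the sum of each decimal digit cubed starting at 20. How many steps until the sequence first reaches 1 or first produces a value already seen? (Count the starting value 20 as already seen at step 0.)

20 → 2³ + 0³ = 8 + 0 = 8
8 → 8³ = 512
512 → 5³ + 1³ + 2³ = 125 + 1 + 8 = 134
134 → 1³ + 3³ + 4³ = 1 + 27 + 64 = 92
92 → 9³ + 2³ = 729 + 8 = 737
737 → 7³ + 3³ + 7³ = 343 + 27 + 343 = 713
713 → 7³ + 1³ + 3³ = 343 + 1 + 27 = 371
371 → 3³ + 7³ + 1³ = 27 + 343 + 1 = 371  — 371 repeats.
That took 8 steps.

8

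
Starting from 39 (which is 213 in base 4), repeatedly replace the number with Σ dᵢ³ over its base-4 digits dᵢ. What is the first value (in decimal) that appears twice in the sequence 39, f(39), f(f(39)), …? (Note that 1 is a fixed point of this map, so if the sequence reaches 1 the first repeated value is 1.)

9

39 = (2,1,3)_4 → 2³ + 1³ + 3³ = 36
36 = (2,1,0)_4 → 2³ + 1³ + 0³ = 9
9 = (2,1)_4 → 2³ + 1³ = 9  — 9 already appeared earlier.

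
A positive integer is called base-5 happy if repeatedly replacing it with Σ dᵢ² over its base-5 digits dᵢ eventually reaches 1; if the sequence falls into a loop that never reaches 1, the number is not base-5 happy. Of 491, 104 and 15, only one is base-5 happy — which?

491: 491 → 35 → 5 → 1  — reaches 1 (base-5 happy)
104: 104 → 32 → 6 → 2 → 4 → 16 → 10 → 4  — repeats 4 (not base-5 happy)
15: 15 → 9 → 17 → 13 → 13  — repeats 13 (not base-5 happy)

491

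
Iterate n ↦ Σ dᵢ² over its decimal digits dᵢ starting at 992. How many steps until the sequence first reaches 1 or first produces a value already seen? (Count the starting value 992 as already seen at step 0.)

992 → 9² + 9² + 2² = 166
166 → 1² + 6² + 6² = 73
73 → 7² + 3² = 58
58 → 5² + 8² = 89
89 → 8² + 9² = 145
145 → 1² + 4² + 5² = 42
42 → 4² + 2² = 20
20 → 2² + 0² = 4
4 → 4² = 16
16 → 1² + 6² = 37
37 → 3² + 7² = 58  — 58 repeats.
That took 11 steps.

11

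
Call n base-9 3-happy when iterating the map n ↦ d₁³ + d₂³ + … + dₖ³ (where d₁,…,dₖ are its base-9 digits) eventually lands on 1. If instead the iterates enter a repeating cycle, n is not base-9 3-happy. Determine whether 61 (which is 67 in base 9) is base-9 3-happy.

61 = (6,7)_9 → 6³ + 7³ = 216 + 343 = 559
559 = (6,8,1)_9 → 6³ + 8³ + 1³ = 216 + 512 + 1 = 729
729 = (1,0,0,0)_9 → 1³ + 0³ + 0³ + 0³ = 1 + 0 + 0 + 0 = 1  — reached 1.

base-9 3-happy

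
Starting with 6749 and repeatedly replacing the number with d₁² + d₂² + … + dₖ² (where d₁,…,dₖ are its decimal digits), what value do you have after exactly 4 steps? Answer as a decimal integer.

6749 → 6² + 7² + 4² + 9² = 36 + 49 + 16 + 81 = 182
182 → 1² + 8² + 2² = 1 + 64 + 4 = 69
69 → 6² + 9² = 36 + 81 = 117
117 → 1² + 1² + 7² = 1 + 1 + 49 = 51

51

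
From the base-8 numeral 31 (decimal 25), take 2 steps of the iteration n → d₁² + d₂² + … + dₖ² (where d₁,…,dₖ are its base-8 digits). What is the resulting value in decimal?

5

25 = (3,1)_8 → 3² + 1² = 10
10 = (1,2)_8 → 1² + 2² = 5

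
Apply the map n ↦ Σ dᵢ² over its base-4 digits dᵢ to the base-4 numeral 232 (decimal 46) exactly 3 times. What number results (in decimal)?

4

46 = (2,3,2)_4 → 17
17 = (1,0,1)_4 → 2
2 = (2)_4 → 4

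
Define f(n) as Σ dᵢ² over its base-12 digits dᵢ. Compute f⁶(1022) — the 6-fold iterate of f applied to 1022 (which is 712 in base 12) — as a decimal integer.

1022 = (7,1,2)_12 → 7² + 1² + 2² = 54
54 = (4,6)_12 → 4² + 6² = 52
52 = (4,4)_12 → 4² + 4² = 32
32 = (2,8)_12 → 2² + 8² = 68
68 = (5,8)_12 → 5² + 8² = 89
89 = (7,5)_12 → 7² + 5² = 74

74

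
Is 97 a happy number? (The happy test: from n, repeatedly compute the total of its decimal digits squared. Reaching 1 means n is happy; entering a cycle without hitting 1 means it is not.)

happy

97 → 9² + 7² = 81 + 49 = 130
130 → 1² + 3² + 0² = 1 + 9 + 0 = 10
10 → 1² + 0² = 1 + 0 = 1  — reached 1.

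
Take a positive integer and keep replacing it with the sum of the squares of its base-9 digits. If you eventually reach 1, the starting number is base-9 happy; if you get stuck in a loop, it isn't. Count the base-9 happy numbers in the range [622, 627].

1

622: 622 → 86 → 26 → 68 → 74 → 68  — not base-9 happy
623: 623 → 89 → 65 → 53 → 89  — not base-9 happy
624: 624 → 94 → 18 → 4 → 16 → 50 → 50  — not base-9 happy
625: 625 → 101 → 9 → 1  — base-9 happy
626: 626 → 110 → 14 → 26 → 68 → 74 → 68  — not base-9 happy
627: 627 → 121 → 33 → 45 → 25 → 53 → 89 → 65 → 53  — not base-9 happy
base-9 happy: 625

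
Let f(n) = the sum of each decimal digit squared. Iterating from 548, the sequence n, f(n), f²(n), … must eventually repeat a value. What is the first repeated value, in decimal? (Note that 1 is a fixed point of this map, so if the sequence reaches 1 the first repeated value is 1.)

548 → 105
105 → 26
26 → 40
40 → 16
16 → 37
37 → 58
58 → 89
89 → 145
145 → 42
42 → 20
20 → 4
4 → 16  — 16 already appeared earlier.

16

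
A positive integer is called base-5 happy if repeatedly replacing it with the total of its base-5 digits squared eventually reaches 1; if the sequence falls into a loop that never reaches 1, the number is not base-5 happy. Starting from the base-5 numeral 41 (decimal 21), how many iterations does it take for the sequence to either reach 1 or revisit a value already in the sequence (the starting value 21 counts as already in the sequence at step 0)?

3

21 = (4,1)_5 → 4² + 1² = 16 + 1 = 17
17 = (3,2)_5 → 3² + 2² = 9 + 4 = 13
13 = (2,3)_5 → 2² + 3² = 4 + 9 = 13  — 13 repeats.
That took 3 steps.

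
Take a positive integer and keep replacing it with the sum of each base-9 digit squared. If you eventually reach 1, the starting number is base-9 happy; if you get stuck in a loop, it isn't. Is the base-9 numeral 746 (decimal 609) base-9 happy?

base-9 happy

609 = (7,4,6)_9 → 7² + 4² + 6² = 101
101 = (1,2,2)_9 → 1² + 2² + 2² = 9
9 = (1,0)_9 → 1² + 0² = 1  — reached 1.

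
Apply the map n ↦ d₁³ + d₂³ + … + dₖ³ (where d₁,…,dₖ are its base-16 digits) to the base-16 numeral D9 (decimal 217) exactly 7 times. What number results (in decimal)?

217 = (13,9)_16 → 2926
2926 = (11,6,14)_16 → 4291
4291 = (1,0,12,3)_16 → 1756
1756 = (6,13,12)_16 → 4141
4141 = (1,0,2,13)_16 → 2206
2206 = (8,9,14)_16 → 3985
3985 = (15,9,1)_16 → 4105

4105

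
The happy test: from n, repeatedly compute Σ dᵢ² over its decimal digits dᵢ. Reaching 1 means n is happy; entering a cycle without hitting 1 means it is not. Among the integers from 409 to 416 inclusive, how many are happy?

1

409: 409 → 97 → 130 → 10 → 1  (reaches 1)
410: 410 → 17 → 50 → 25 → 29 → 85 → 89 → 145 → 42 → 20 → 4 → 16 → 37 → 58 → 89  (repeats 89)
411: 411 → 18 → 65 → 61 → 37 → 58 → 89 → 145 → 42 → 20 → 4 → 16 → 37  (repeats 37)
412: 412 → 21 → 5 → 25 → 29 → 85 → 89 → 145 → 42 → 20 → 4 → 16 → 37 → 58 → 89  (repeats 89)
413: 413 → 26 → 40 → 16 → 37 → 58 → 89 → 145 → 42 → 20 → 4 → 16  (repeats 16)
414: 414 → 33 → 18 → 65 → 61 → 37 → 58 → 89 → 145 → 42 → 20 → 4 → 16 → 37  (repeats 37)
415: 415 → 42 → 20 → 4 → 16 → 37 → 58 → 89 → 145 → 42  (repeats 42)
416: 416 → 53 → 34 → 25 → 29 → 85 → 89 → 145 → 42 → 20 → 4 → 16 → 37 → 58 → 89  (repeats 89)
happy: 409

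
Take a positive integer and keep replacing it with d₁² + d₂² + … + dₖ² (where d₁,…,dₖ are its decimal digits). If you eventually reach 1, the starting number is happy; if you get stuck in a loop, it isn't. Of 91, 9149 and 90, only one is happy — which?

91: 91 → 82 → 68 → 100 → 1  — reaches 1 (happy)
9149: 9149 → 179 → 131 → 11 → 2 → 4 → 16 → 37 → 58 → 89 → 145 → 42 → 20 → 4  — repeats 4 (not happy)
90: 90 → 81 → 65 → 61 → 37 → 58 → 89 → 145 → 42 → 20 → 4 → 16 → 37  — repeats 37 (not happy)

91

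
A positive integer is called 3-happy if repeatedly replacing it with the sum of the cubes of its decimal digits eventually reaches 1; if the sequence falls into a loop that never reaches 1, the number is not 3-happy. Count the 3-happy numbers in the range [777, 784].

777: 777 → 1029 → 738 → 882 → 1032 → 36 → 243 → 99 → 1458 → 702 → 351 → 153 → 153  — not 3-happy
778: 778 → 1198 → 1243 → 100 → 1  — 3-happy
779: 779 → 1415 → 191 → 731 → 371 → 371  — not 3-happy
780: 780 → 855 → 762 → 567 → 684 → 792 → 1080 → 513 → 153 → 153  — not 3-happy
781: 781 → 856 → 853 → 664 → 496 → 1009 → 730 → 370 → 370  — not 3-happy
782: 782 → 863 → 755 → 593 → 881 → 1025 → 134 → 92 → 737 → 713 → 371 → 371  — not 3-happy
783: 783 → 882 → 1032 → 36 → 243 → 99 → 1458 → 702 → 351 → 153 → 153  — not 3-happy
784: 784 → 919 → 1459 → 919  — not 3-happy
3-happy: 778

1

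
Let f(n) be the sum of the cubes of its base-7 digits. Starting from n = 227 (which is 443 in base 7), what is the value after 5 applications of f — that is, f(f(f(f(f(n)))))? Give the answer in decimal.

35

227 = (4,4,3)_7 → 4³ + 4³ + 3³ = 64 + 64 + 27 = 155
155 = (3,1,1)_7 → 3³ + 1³ + 1³ = 27 + 1 + 1 = 29
29 = (4,1)_7 → 4³ + 1³ = 64 + 1 = 65
65 = (1,2,2)_7 → 1³ + 2³ + 2³ = 1 + 8 + 8 = 17
17 = (2,3)_7 → 2³ + 3³ = 8 + 27 = 35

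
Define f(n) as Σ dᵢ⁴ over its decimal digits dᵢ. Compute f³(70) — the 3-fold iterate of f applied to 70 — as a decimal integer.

70 → 7⁴ + 0⁴ = 2401
2401 → 2⁴ + 4⁴ + 0⁴ + 1⁴ = 273
273 → 2⁴ + 7⁴ + 3⁴ = 2498

2498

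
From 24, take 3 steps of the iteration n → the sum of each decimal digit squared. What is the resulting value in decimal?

16

24 → 2² + 4² = 4 + 16 = 20
20 → 2² + 0² = 4 + 0 = 4
4 → 4² = 16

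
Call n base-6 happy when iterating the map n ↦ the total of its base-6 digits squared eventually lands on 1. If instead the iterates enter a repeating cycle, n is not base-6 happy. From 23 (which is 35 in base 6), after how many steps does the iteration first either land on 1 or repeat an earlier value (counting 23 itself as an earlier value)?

23 = (3,5)_6 → 34
34 = (5,4)_6 → 41
41 = (1,0,5)_6 → 26
26 = (4,2)_6 → 20
20 = (3,2)_6 → 13
13 = (2,1)_6 → 5
5 = (5)_6 → 25
25 = (4,1)_6 → 17
17 = (2,5)_6 → 29
29 = (4,5)_6 → 41  — 41 repeats.
That took 10 steps.

10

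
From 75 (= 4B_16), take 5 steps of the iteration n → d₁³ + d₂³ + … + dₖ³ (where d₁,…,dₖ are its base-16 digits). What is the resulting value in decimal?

75 = (4,11)_16 → 1395
1395 = (5,7,3)_16 → 495
495 = (1,14,15)_16 → 6120
6120 = (1,7,14,8)_16 → 3600
3600 = (14,1,0)_16 → 2745

2745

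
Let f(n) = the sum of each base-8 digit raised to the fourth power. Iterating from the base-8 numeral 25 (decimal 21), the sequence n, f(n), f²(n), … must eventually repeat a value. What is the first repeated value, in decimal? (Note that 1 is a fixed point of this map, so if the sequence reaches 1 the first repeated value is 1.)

256

21 = (2,5)_8 → 2⁴ + 5⁴ = 16 + 625 = 641
641 = (1,2,0,1)_8 → 1⁴ + 2⁴ + 0⁴ + 1⁴ = 1 + 16 + 0 + 1 = 18
18 = (2,2)_8 → 2⁴ + 2⁴ = 16 + 16 = 32
32 = (4,0)_8 → 4⁴ + 0⁴ = 256 + 0 = 256
256 = (4,0,0)_8 → 4⁴ + 0⁴ + 0⁴ = 256 + 0 + 0 = 256  — 256 already appeared earlier.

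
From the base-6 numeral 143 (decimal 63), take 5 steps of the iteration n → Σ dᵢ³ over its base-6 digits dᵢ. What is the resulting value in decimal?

63 = (1,4,3)_6 → 92
92 = (2,3,2)_6 → 43
43 = (1,1,1)_6 → 3
3 = (3)_6 → 27
27 = (4,3)_6 → 91

91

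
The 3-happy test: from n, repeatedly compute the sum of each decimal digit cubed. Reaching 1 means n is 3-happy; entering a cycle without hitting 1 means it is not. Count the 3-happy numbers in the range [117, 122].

1

117: 117 → 345 → 216 → 225 → 141 → 66 → 432 → 99 → 1458 → 702 → 351 → 153 → 153  — not 3-happy
118: 118 → 514 → 190 → 730 → 370 → 370  — not 3-happy
119: 119 → 731 → 371 → 371  — not 3-happy
120: 120 → 9 → 729 → 1080 → 513 → 153 → 153  — not 3-happy
121: 121 → 10 → 1  — 3-happy
122: 122 → 17 → 344 → 155 → 251 → 134 → 92 → 737 → 713 → 371 → 371  — not 3-happy
3-happy: 121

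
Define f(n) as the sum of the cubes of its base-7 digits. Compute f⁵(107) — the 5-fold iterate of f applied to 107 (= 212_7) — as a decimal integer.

341

107 = (2,1,2)_7 → 2³ + 1³ + 2³ = 17
17 = (2,3)_7 → 2³ + 3³ = 35
35 = (5,0)_7 → 5³ + 0³ = 125
125 = (2,3,6)_7 → 2³ + 3³ + 6³ = 251
251 = (5,0,6)_7 → 5³ + 0³ + 6³ = 341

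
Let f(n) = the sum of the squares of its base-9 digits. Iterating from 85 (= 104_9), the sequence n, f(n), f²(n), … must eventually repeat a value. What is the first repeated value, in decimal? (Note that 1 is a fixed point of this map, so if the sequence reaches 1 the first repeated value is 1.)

85 = (1,0,4)_9 → 1² + 0² + 4² = 1 + 0 + 16 = 17
17 = (1,8)_9 → 1² + 8² = 1 + 64 = 65
65 = (7,2)_9 → 7² + 2² = 49 + 4 = 53
53 = (5,8)_9 → 5² + 8² = 25 + 64 = 89
89 = (1,0,8)_9 → 1² + 0² + 8² = 1 + 0 + 64 = 65  — 65 already appeared earlier.

65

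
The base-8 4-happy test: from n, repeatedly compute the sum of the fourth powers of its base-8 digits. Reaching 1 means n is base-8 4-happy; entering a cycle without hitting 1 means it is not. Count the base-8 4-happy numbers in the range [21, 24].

21: 21 → 641 → 18 → 32 → 256 → 256  — not base-8 4-happy
22: 22 → 1312 → 528 → 17 → 17  — not base-8 4-happy
23: 23 → 2417 → 2178 → 288 → 512 → 1  — base-8 4-happy
24: 24 → 81 → 18 → 32 → 256 → 256  — not base-8 4-happy
base-8 4-happy: 23

1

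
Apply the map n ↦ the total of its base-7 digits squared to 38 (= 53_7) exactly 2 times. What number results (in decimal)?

52

38 = (5,3)_7 → 5² + 3² = 34
34 = (4,6)_7 → 4² + 6² = 52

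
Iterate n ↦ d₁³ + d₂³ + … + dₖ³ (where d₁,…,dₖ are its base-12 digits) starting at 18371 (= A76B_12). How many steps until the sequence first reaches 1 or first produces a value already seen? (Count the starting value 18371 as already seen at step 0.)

12

18371 = (10,7,6,11)_12 → 10³ + 7³ + 6³ + 11³ = 2890
2890 = (1,8,0,10)_12 → 1³ + 8³ + 0³ + 10³ = 1513
1513 = (10,6,1)_12 → 10³ + 6³ + 1³ = 1217
1217 = (8,5,5)_12 → 8³ + 5³ + 5³ = 762
762 = (5,3,6)_12 → 5³ + 3³ + 6³ = 368
368 = (2,6,8)_12 → 2³ + 6³ + 8³ = 736
736 = (5,1,4)_12 → 5³ + 1³ + 4³ = 190
190 = (1,3,10)_12 → 1³ + 3³ + 10³ = 1028
1028 = (7,1,8)_12 → 7³ + 1³ + 8³ = 856
856 = (5,11,4)_12 → 5³ + 11³ + 4³ = 1520
1520 = (10,6,8)_12 → 10³ + 6³ + 8³ = 1728
1728 = (1,0,0,0)_12 → 1³ + 0³ + 0³ + 0³ = 1  — reached 1.
That took 12 steps.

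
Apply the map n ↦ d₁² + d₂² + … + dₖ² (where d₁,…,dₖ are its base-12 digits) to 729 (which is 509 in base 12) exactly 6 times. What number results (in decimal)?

8

729 = (5,0,9)_12 → 5² + 0² + 9² = 25 + 0 + 81 = 106
106 = (8,10)_12 → 8² + 10² = 64 + 100 = 164
164 = (1,1,8)_12 → 1² + 1² + 8² = 1 + 1 + 64 = 66
66 = (5,6)_12 → 5² + 6² = 25 + 36 = 61
61 = (5,1)_12 → 5² + 1² = 25 + 1 = 26
26 = (2,2)_12 → 2² + 2² = 4 + 4 = 8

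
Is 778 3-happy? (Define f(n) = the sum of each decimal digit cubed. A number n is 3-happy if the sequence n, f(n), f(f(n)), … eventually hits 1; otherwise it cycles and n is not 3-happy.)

3-happy

778 → 7³ + 7³ + 8³ = 343 + 343 + 512 = 1198
1198 → 1³ + 1³ + 9³ + 8³ = 1 + 1 + 729 + 512 = 1243
1243 → 1³ + 2³ + 4³ + 3³ = 1 + 8 + 64 + 27 = 100
100 → 1³ + 0³ + 0³ = 1 + 0 + 0 = 1  — reached 1.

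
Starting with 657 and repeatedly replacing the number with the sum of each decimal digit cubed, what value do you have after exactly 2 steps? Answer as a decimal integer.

657 → 6³ + 5³ + 7³ = 216 + 125 + 343 = 684
684 → 6³ + 8³ + 4³ = 216 + 512 + 64 = 792

792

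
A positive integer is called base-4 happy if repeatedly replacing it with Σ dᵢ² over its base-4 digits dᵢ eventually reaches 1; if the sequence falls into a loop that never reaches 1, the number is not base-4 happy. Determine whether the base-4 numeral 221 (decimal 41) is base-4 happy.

base-4 happy

41 = (2,2,1)_4 → 2² + 2² + 1² = 4 + 4 + 1 = 9
9 = (2,1)_4 → 2² + 1² = 4 + 1 = 5
5 = (1,1)_4 → 1² + 1² = 1 + 1 = 2
2 = (2)_4 → 2² = 4
4 = (1,0)_4 → 1² + 0² = 1 + 0 = 1  — reached 1.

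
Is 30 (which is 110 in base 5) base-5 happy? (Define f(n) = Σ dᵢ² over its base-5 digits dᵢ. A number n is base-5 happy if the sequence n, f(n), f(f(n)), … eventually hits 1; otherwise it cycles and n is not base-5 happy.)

30 = (1,1,0)_5 → 1² + 1² + 0² = 1 + 1 + 0 = 2
2 = (2)_5 → 2² = 4
4 = (4)_5 → 4² = 16
16 = (3,1)_5 → 3² + 1² = 9 + 1 = 10
10 = (2,0)_5 → 2² + 0² = 4 + 0 = 4  — 4 already seen; the sequence cycles without reaching 1.

not base-5 happy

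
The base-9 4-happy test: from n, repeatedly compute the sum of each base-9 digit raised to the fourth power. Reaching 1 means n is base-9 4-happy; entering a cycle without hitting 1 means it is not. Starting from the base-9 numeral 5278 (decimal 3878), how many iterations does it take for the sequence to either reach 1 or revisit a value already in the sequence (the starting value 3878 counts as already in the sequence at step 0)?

3878 = (5,2,7,8)_9 → 5⁴ + 2⁴ + 7⁴ + 8⁴ = 625 + 16 + 2401 + 4096 = 7138
7138 = (1,0,7,1,1)_9 → 1⁴ + 0⁴ + 7⁴ + 1⁴ + 1⁴ = 1 + 0 + 2401 + 1 + 1 = 2404
2404 = (3,2,6,1)_9 → 3⁴ + 2⁴ + 6⁴ + 1⁴ = 81 + 16 + 1296 + 1 = 1394
1394 = (1,8,1,8)_9 → 1⁴ + 8⁴ + 1⁴ + 8⁴ = 1 + 4096 + 1 + 4096 = 8194
8194 = (1,2,2,1,4)_9 → 1⁴ + 2⁴ + 2⁴ + 1⁴ + 4⁴ = 1 + 16 + 16 + 1 + 256 = 290
290 = (3,5,2)_9 → 3⁴ + 5⁴ + 2⁴ = 81 + 625 + 16 = 722
722 = (8,8,2)_9 → 8⁴ + 8⁴ + 2⁴ = 4096 + 4096 + 16 = 8208
8208 = (1,2,2,3,0)_9 → 1⁴ + 2⁴ + 2⁴ + 3⁴ + 0⁴ = 1 + 16 + 16 + 81 + 0 = 114
114 = (1,3,6)_9 → 1⁴ + 3⁴ + 6⁴ = 1 + 81 + 1296 = 1378
1378 = (1,8,0,1)_9 → 1⁴ + 8⁴ + 0⁴ + 1⁴ = 1 + 4096 + 0 + 1 = 4098
4098 = (5,5,5,3)_9 → 5⁴ + 5⁴ + 5⁴ + 3⁴ = 625 + 625 + 625 + 81 = 1956
1956 = (2,6,1,3)_9 → 2⁴ + 6⁴ + 1⁴ + 3⁴ = 16 + 1296 + 1 + 81 = 1394  — 1394 repeats.
That took 12 steps.

12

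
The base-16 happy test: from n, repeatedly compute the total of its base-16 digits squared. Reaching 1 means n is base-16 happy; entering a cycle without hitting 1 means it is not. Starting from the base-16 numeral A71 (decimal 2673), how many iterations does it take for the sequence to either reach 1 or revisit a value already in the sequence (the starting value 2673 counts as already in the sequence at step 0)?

2673 = (10,7,1)_16 → 10² + 7² + 1² = 100 + 49 + 1 = 150
150 = (9,6)_16 → 9² + 6² = 81 + 36 = 117
117 = (7,5)_16 → 7² + 5² = 49 + 25 = 74
74 = (4,10)_16 → 4² + 10² = 16 + 100 = 116
116 = (7,4)_16 → 7² + 4² = 49 + 16 = 65
65 = (4,1)_16 → 4² + 1² = 16 + 1 = 17
17 = (1,1)_16 → 1² + 1² = 1 + 1 = 2
2 = (2)_16 → 2² = 4
4 = (4)_16 → 4² = 16
16 = (1,0)_16 → 1² + 0² = 1 + 0 = 1  — reached 1.
That took 10 steps.

10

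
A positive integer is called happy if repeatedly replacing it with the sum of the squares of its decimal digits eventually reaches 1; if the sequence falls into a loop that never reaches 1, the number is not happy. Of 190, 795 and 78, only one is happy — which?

190: 190 → 82 → 68 → 100 → 1  — reaches 1 (happy)
795: 795 → 155 → 51 → 26 → 40 → 16 → 37 → 58 → 89 → 145 → 42 → 20 → 4 → 16  — repeats 16 (not happy)
78: 78 → 113 → 11 → 2 → 4 → 16 → 37 → 58 → 89 → 145 → 42 → 20 → 4  — repeats 4 (not happy)

190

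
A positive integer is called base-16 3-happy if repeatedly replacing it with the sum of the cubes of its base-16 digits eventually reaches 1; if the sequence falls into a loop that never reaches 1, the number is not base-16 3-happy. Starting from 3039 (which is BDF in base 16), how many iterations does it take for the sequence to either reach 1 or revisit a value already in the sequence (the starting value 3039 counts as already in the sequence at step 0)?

3039 = (11,13,15)_16 → 6903
6903 = (1,10,15,7)_16 → 4719
4719 = (1,2,6,15)_16 → 3600
3600 = (14,1,0)_16 → 2745
2745 = (10,11,9)_16 → 3060
3060 = (11,15,4)_16 → 4770
4770 = (1,2,10,2)_16 → 1017
1017 = (3,15,9)_16 → 4131
4131 = (1,0,2,3)_16 → 36
36 = (2,4)_16 → 72
72 = (4,8)_16 → 576
576 = (2,4,0)_16 → 72  — 72 repeats.
That took 12 steps.

12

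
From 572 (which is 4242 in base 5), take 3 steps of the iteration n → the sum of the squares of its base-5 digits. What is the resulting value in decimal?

572 = (4,2,4,2)_5 → 4² + 2² + 4² + 2² = 16 + 4 + 16 + 4 = 40
40 = (1,3,0)_5 → 1² + 3² + 0² = 1 + 9 + 0 = 10
10 = (2,0)_5 → 2² + 0² = 4 + 0 = 4

4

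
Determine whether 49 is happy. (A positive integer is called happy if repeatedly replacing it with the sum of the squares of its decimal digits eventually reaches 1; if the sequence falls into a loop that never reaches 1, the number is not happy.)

happy

49 → 4² + 9² = 97
97 → 9² + 7² = 130
130 → 1² + 3² + 0² = 10
10 → 1² + 0² = 1  — reached 1.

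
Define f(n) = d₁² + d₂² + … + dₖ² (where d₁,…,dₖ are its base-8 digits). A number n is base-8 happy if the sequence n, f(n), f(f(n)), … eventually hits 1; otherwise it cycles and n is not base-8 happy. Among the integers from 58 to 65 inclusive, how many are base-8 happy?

1

58: 58 → 53 → 61 → 74 → 6 → 36 → 32 → 16 → 4 → 16  (repeats 16)
59: 59 → 58 → 53 → 61 → 74 → 6 → 36 → 32 → 16 → 4 → 16  (repeats 16)
60: 60 → 65 → 2 → 4 → 16 → 4  (repeats 4)
61: 61 → 74 → 6 → 36 → 32 → 16 → 4 → 16  (repeats 16)
62: 62 → 85 → 30 → 45 → 50 → 40 → 25 → 10 → 5 → 25  (repeats 25)
63: 63 → 98 → 21 → 29 → 34 → 20 → 20  (repeats 20)
64: 64 → 1  (reaches 1)
65: 65 → 2 → 4 → 16 → 4  (repeats 4)
base-8 happy: 64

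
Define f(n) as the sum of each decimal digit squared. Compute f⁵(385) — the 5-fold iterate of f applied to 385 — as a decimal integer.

385 → 98
98 → 145
145 → 42
42 → 20
20 → 4

4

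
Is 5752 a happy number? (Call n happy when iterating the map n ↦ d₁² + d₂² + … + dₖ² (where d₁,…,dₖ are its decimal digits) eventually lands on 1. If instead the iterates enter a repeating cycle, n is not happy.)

5752 → 103
103 → 10
10 → 1  — reached 1.

happy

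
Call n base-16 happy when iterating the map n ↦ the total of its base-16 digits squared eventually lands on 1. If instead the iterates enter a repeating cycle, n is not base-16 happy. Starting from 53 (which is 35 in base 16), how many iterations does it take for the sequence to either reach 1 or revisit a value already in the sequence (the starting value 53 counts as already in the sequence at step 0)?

5

53 = (3,5)_16 → 3² + 5² = 9 + 25 = 34
34 = (2,2)_16 → 2² + 2² = 4 + 4 = 8
8 = (8)_16 → 8² = 64
64 = (4,0)_16 → 4² + 0² = 16 + 0 = 16
16 = (1,0)_16 → 1² + 0² = 1 + 0 = 1  — reached 1.
That took 5 steps.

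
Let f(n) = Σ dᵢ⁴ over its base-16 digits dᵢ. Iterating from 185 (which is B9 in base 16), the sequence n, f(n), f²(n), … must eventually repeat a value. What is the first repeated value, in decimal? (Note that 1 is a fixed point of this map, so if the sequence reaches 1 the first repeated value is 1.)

185 = (11,9)_16 → 11⁴ + 9⁴ = 14641 + 6561 = 21202
21202 = (5,2,13,2)_16 → 5⁴ + 2⁴ + 13⁴ + 2⁴ = 625 + 16 + 28561 + 16 = 29218
29218 = (7,2,2,2)_16 → 7⁴ + 2⁴ + 2⁴ + 2⁴ = 2401 + 16 + 16 + 16 = 2449
2449 = (9,9,1)_16 → 9⁴ + 9⁴ + 1⁴ = 6561 + 6561 + 1 = 13123
13123 = (3,3,4,3)_16 → 3⁴ + 3⁴ + 4⁴ + 3⁴ = 81 + 81 + 256 + 81 = 499
499 = (1,15,3)_16 → 1⁴ + 15⁴ + 3⁴ = 1 + 50625 + 81 = 50707
50707 = (12,6,1,3)_16 → 12⁴ + 6⁴ + 1⁴ + 3⁴ = 20736 + 1296 + 1 + 81 = 22114
22114 = (5,6,6,2)_16 → 5⁴ + 6⁴ + 6⁴ + 2⁴ = 625 + 1296 + 1296 + 16 = 3233
3233 = (12,10,1)_16 → 12⁴ + 10⁴ + 1⁴ = 20736 + 10000 + 1 = 30737
30737 = (7,8,1,1)_16 → 7⁴ + 8⁴ + 1⁴ + 1⁴ = 2401 + 4096 + 1 + 1 = 6499
6499 = (1,9,6,3)_16 → 1⁴ + 9⁴ + 6⁴ + 3⁴ = 1 + 6561 + 1296 + 81 = 7939
7939 = (1,15,0,3)_16 → 1⁴ + 15⁴ + 0⁴ + 3⁴ = 1 + 50625 + 0 + 81 = 50707  — 50707 already appeared earlier.

50707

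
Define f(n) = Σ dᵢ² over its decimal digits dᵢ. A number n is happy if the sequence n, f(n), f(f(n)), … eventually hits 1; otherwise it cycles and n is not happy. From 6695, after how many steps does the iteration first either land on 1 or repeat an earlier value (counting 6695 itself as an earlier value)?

14

6695 → 6² + 6² + 9² + 5² = 36 + 36 + 81 + 25 = 178
178 → 1² + 7² + 8² = 1 + 49 + 64 = 114
114 → 1² + 1² + 4² = 1 + 1 + 16 = 18
18 → 1² + 8² = 1 + 64 = 65
65 → 6² + 5² = 36 + 25 = 61
61 → 6² + 1² = 36 + 1 = 37
37 → 3² + 7² = 9 + 49 = 58
58 → 5² + 8² = 25 + 64 = 89
89 → 8² + 9² = 64 + 81 = 145
145 → 1² + 4² + 5² = 1 + 16 + 25 = 42
42 → 4² + 2² = 16 + 4 = 20
20 → 2² + 0² = 4 + 0 = 4
4 → 4² = 16
16 → 1² + 6² = 1 + 36 = 37  — 37 repeats.
That took 14 steps.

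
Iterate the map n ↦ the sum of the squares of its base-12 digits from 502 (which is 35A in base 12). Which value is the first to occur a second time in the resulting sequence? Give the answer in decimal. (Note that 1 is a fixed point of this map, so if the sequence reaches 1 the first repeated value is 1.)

125

502 = (3,5,10)_12 → 3² + 5² + 10² = 9 + 25 + 100 = 134
134 = (11,2)_12 → 11² + 2² = 121 + 4 = 125
125 = (10,5)_12 → 10² + 5² = 100 + 25 = 125  — 125 already appeared earlier.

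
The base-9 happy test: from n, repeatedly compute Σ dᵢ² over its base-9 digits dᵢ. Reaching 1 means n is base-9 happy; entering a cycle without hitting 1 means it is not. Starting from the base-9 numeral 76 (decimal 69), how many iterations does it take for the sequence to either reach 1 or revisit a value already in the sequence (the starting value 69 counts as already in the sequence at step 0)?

69 = (7,6)_9 → 7² + 6² = 85
85 = (1,0,4)_9 → 1² + 0² + 4² = 17
17 = (1,8)_9 → 1² + 8² = 65
65 = (7,2)_9 → 7² + 2² = 53
53 = (5,8)_9 → 5² + 8² = 89
89 = (1,0,8)_9 → 1² + 0² + 8² = 65  — 65 repeats.
That took 6 steps.

6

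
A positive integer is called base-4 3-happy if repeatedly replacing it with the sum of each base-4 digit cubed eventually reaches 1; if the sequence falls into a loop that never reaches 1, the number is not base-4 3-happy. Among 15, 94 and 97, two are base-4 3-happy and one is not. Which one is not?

15: 15 → 54 → 36 → 9 → 9  — repeats 9 (not base-4 3-happy)
94: 94 → 37 → 10 → 16 → 1  — reaches 1 (base-4 3-happy)
97: 97 → 10 → 16 → 1  — reaches 1 (base-4 3-happy)

15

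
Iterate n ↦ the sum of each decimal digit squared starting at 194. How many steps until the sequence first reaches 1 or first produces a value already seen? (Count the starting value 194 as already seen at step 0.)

10

194 → 1² + 9² + 4² = 1 + 81 + 16 = 98
98 → 9² + 8² = 81 + 64 = 145
145 → 1² + 4² + 5² = 1 + 16 + 25 = 42
42 → 4² + 2² = 16 + 4 = 20
20 → 2² + 0² = 4 + 0 = 4
4 → 4² = 16
16 → 1² + 6² = 1 + 36 = 37
37 → 3² + 7² = 9 + 49 = 58
58 → 5² + 8² = 25 + 64 = 89
89 → 8² + 9² = 64 + 81 = 145  — 145 repeats.
That took 10 steps.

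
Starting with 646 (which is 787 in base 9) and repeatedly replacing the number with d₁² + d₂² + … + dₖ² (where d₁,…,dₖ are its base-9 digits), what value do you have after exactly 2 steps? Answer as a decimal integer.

646 = (7,8,7)_9 → 7² + 8² + 7² = 162
162 = (2,0,0)_9 → 2² + 0² + 0² = 4

4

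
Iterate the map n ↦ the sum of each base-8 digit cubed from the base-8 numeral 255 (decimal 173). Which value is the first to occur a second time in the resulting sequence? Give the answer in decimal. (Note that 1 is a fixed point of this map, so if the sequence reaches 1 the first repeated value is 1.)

1

173 = (2,5,5)_8 → 2³ + 5³ + 5³ = 8 + 125 + 125 = 258
258 = (4,0,2)_8 → 4³ + 0³ + 2³ = 64 + 0 + 8 = 72
72 = (1,1,0)_8 → 1³ + 1³ + 0³ = 1 + 1 + 0 = 2
2 = (2)_8 → 2³ = 8
8 = (1,0)_8 → 1³ + 0³ = 1 + 0 = 1  — reached the fixed point 1.
1 → 1, so 1 is the first repeated value.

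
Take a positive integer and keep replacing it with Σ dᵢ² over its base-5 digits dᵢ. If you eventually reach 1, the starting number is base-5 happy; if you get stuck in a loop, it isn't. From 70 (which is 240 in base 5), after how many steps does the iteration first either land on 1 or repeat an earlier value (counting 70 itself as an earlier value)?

5

70 = (2,4,0)_5 → 2² + 4² + 0² = 20
20 = (4,0)_5 → 4² + 0² = 16
16 = (3,1)_5 → 3² + 1² = 10
10 = (2,0)_5 → 2² + 0² = 4
4 = (4)_5 → 4² = 16  — 16 repeats.
That took 5 steps.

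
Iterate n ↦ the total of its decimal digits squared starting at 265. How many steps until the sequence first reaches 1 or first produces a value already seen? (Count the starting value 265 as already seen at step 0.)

265 → 65
65 → 61
61 → 37
37 → 58
58 → 89
89 → 145
145 → 42
42 → 20
20 → 4
4 → 16
16 → 37  — 37 repeats.
That took 11 steps.

11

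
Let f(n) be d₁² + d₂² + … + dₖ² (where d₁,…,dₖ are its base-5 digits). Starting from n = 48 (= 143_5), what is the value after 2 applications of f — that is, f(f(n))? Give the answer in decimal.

48 = (1,4,3)_5 → 1² + 4² + 3² = 26
26 = (1,0,1)_5 → 1² + 0² + 1² = 2

2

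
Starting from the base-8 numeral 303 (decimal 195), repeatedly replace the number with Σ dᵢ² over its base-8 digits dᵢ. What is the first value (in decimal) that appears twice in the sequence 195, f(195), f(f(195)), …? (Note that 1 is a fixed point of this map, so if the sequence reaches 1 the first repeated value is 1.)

195 = (3,0,3)_8 → 3² + 0² + 3² = 18
18 = (2,2)_8 → 2² + 2² = 8
8 = (1,0)_8 → 1² + 0² = 1  — reached the fixed point 1.
1 → 1, so 1 is the first repeated value.

1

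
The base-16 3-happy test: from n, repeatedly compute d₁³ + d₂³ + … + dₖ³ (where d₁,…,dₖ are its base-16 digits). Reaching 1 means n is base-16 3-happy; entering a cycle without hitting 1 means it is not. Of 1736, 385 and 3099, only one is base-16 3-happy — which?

385

1736: 1736 → 2456 → 1970 → 1682 → 953 → 2087 → 863 → 3527 → 4268 → 2729 → 2729  — repeats 2729 (not base-16 3-happy)
385: 385 → 514 → 16 → 1  — reaches 1 (base-16 3-happy)
3099: 3099 → 3060 → 4770 → 1017 → 4131 → 36 → 72 → 576 → 72  — repeats 72 (not base-16 3-happy)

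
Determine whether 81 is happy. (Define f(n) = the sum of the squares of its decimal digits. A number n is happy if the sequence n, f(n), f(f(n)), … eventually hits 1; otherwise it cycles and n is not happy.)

not happy

81 → 8² + 1² = 64 + 1 = 65
65 → 6² + 5² = 36 + 25 = 61
61 → 6² + 1² = 36 + 1 = 37
37 → 3² + 7² = 9 + 49 = 58
58 → 5² + 8² = 25 + 64 = 89
89 → 8² + 9² = 64 + 81 = 145
145 → 1² + 4² + 5² = 1 + 16 + 25 = 42
42 → 4² + 2² = 16 + 4 = 20
20 → 2² + 0² = 4 + 0 = 4
4 → 4² = 16
16 → 1² + 6² = 1 + 36 = 37  — 37 already seen; the sequence cycles without reaching 1.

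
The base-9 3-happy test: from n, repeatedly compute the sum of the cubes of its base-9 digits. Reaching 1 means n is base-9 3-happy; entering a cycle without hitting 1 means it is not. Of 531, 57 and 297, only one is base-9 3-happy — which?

531: 531 → 341 → 577 → 345 → 99 → 9 → 1  — reaches 1 (base-9 3-happy)
57: 57 → 243 → 27 → 27  — repeats 27 (not base-9 3-happy)
297: 297 → 243 → 27 → 27  — repeats 27 (not base-9 3-happy)

531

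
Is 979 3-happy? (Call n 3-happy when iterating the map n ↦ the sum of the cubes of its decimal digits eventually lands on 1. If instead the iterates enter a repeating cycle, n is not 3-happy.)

979 → 9³ + 7³ + 9³ = 729 + 343 + 729 = 1801
1801 → 1³ + 8³ + 0³ + 1³ = 1 + 512 + 0 + 1 = 514
514 → 5³ + 1³ + 4³ = 125 + 1 + 64 = 190
190 → 1³ + 9³ + 0³ = 1 + 729 + 0 = 730
730 → 7³ + 3³ + 0³ = 343 + 27 + 0 = 370
370 → 3³ + 7³ + 0³ = 27 + 343 + 0 = 370  — 370 already seen; the sequence cycles without reaching 1.

not 3-happy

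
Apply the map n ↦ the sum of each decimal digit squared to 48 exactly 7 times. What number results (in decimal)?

145

48 → 4² + 8² = 16 + 64 = 80
80 → 8² + 0² = 64 + 0 = 64
64 → 6² + 4² = 36 + 16 = 52
52 → 5² + 2² = 25 + 4 = 29
29 → 2² + 9² = 4 + 81 = 85
85 → 8² + 5² = 64 + 25 = 89
89 → 8² + 9² = 64 + 81 = 145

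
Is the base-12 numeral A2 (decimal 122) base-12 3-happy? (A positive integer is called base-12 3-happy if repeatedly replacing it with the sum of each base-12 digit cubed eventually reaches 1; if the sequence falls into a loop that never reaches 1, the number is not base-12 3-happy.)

not base-12 3-happy

122 = (10,2)_12 → 10³ + 2³ = 1000 + 8 = 1008
1008 = (7,0,0)_12 → 7³ + 0³ + 0³ = 343 + 0 + 0 = 343
343 = (2,4,7)_12 → 2³ + 4³ + 7³ = 8 + 64 + 343 = 415
415 = (2,10,7)_12 → 2³ + 10³ + 7³ = 8 + 1000 + 343 = 1351
1351 = (9,4,7)_12 → 9³ + 4³ + 7³ = 729 + 64 + 343 = 1136
1136 = (7,10,8)_12 → 7³ + 10³ + 8³ = 343 + 1000 + 512 = 1855
1855 = (1,0,10,7)_12 → 1³ + 0³ + 10³ + 7³ = 1 + 0 + 1000 + 343 = 1344
1344 = (9,4,0)_12 → 9³ + 4³ + 0³ = 729 + 64 + 0 = 793
793 = (5,6,1)_12 → 5³ + 6³ + 1³ = 125 + 216 + 1 = 342
342 = (2,4,6)_12 → 2³ + 4³ + 6³ = 8 + 64 + 216 = 288
288 = (2,0,0)_12 → 2³ + 0³ + 0³ = 8 + 0 + 0 = 8
8 = (8)_12 → 8³ = 512
512 = (3,6,8)_12 → 3³ + 6³ + 8³ = 27 + 216 + 512 = 755
755 = (5,2,11)_12 → 5³ + 2³ + 11³ = 125 + 8 + 1331 = 1464
1464 = (10,2,0)_12 → 10³ + 2³ + 0³ = 1000 + 8 + 0 = 1008  — 1008 already seen; the sequence cycles without reaching 1.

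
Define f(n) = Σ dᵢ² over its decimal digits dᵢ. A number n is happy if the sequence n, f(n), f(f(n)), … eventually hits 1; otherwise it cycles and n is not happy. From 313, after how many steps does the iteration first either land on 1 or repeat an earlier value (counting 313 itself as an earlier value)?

5

313 → 3² + 1² + 3² = 19
19 → 1² + 9² = 82
82 → 8² + 2² = 68
68 → 6² + 8² = 100
100 → 1² + 0² + 0² = 1  — reached 1.
That took 5 steps.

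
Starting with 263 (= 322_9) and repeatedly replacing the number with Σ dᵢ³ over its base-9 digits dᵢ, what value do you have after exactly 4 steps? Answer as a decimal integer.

263 = (3,2,2)_9 → 3³ + 2³ + 2³ = 43
43 = (4,7)_9 → 4³ + 7³ = 407
407 = (5,0,2)_9 → 5³ + 0³ + 2³ = 133
133 = (1,5,7)_9 → 1³ + 5³ + 7³ = 469

469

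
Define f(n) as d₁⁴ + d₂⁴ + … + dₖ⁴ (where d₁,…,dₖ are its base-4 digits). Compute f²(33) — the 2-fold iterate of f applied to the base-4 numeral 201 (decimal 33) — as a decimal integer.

33 = (2,0,1)_4 → 2⁴ + 0⁴ + 1⁴ = 16 + 0 + 1 = 17
17 = (1,0,1)_4 → 1⁴ + 0⁴ + 1⁴ = 1 + 0 + 1 = 2

2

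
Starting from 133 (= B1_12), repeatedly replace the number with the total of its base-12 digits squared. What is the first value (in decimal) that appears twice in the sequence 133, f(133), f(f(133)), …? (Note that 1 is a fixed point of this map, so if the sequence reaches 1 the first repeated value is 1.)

133 = (11,1)_12 → 11² + 1² = 122
122 = (10,2)_12 → 10² + 2² = 104
104 = (8,8)_12 → 8² + 8² = 128
128 = (10,8)_12 → 10² + 8² = 164
164 = (1,1,8)_12 → 1² + 1² + 8² = 66
66 = (5,6)_12 → 5² + 6² = 61
61 = (5,1)_12 → 5² + 1² = 26
26 = (2,2)_12 → 2² + 2² = 8
8 = (8)_12 → 8² = 64
64 = (5,4)_12 → 5² + 4² = 41
41 = (3,5)_12 → 3² + 5² = 34
34 = (2,10)_12 → 2² + 10² = 104  — 104 already appeared earlier.

104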